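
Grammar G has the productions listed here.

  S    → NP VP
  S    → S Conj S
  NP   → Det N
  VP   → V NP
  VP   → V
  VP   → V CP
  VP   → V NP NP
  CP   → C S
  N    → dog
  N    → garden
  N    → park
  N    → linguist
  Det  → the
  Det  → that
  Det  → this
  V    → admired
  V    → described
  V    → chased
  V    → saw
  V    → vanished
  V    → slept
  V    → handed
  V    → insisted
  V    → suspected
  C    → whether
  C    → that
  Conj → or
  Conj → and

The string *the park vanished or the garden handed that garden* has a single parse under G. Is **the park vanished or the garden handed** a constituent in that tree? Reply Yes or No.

[S [S [NP [Det the] [N park]] [VP [V vanished]]] [Conj or] [S [NP [Det the] [N garden]] [VP [V handed] [NP [Det that] [N garden]]]]]
The smallest constituent containing 'the park vanished or the garden handed' is the S spanning 'the park vanished or the garden handed that garden'; no single node in the tree dominates exactly the given words.

No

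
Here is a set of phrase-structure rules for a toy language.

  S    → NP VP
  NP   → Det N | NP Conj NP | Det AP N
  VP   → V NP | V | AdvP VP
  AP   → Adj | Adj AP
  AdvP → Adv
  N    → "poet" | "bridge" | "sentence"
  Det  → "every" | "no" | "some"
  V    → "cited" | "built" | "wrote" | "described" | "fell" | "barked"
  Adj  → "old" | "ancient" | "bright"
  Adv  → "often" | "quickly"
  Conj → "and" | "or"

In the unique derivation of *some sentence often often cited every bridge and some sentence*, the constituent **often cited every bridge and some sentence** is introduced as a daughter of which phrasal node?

VP

S
  NP
    Det: some
    N: sentence
  VP
    AdvP
      Adv: often
    VP
      AdvP
        Adv: often
      VP
        V: cited
        NP
          NP
            Det: every
            N: bridge
          Conj: and
          NP
            Det: some
            N: sentence
The span 'often cited every bridge and some sentence' is the VP node built by VP → AdvP VP.
Its mother is the VP built by VP → AdvP VP.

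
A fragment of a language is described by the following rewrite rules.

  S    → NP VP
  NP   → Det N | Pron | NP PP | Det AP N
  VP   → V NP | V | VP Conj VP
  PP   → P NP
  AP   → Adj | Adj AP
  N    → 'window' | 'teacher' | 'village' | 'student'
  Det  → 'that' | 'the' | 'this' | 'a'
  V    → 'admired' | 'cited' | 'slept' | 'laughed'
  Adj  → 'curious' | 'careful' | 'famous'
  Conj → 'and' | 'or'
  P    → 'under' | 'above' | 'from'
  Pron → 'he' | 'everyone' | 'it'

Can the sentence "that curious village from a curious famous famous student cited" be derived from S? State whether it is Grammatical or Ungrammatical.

Grammatical

[S [NP [NP [Det that] [AP [Adj curious]] [N village]] [PP [P from] [NP [Det a] [AP [Adj curious] [AP [Adj famous] [AP [Adj famous]]]] [N student]]]] [VP [V cited]]]
Every word is introduced by a lexical rule and the phrasal rules combine the resulting categories into a single S.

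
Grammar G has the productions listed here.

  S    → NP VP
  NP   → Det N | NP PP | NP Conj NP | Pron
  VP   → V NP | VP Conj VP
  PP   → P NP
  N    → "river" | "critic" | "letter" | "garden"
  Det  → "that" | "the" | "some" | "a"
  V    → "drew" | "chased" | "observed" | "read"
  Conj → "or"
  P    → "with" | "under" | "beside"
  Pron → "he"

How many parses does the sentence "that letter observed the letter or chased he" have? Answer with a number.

1

[S [NP [Det that] [N letter]] [VP [VP [V observed] [NP [Det the] [N letter]]] [Conj or] [VP [V chased] [NP [Pron he]]]]]
No rule offers an alternative attachment or grouping for any span, so this is the only derivation.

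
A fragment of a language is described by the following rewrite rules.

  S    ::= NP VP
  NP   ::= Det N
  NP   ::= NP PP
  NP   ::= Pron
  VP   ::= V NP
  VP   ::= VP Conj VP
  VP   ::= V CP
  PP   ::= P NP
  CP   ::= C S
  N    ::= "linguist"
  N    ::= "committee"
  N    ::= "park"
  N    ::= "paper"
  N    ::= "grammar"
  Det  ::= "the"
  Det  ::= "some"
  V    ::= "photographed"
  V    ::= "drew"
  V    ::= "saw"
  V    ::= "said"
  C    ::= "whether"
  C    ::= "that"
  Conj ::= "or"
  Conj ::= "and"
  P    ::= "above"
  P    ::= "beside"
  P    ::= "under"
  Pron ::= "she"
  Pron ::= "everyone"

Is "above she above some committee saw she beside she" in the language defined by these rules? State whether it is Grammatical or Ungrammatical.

For S → NP VP, no prefix of the string parses as an NP.

Ungrammatical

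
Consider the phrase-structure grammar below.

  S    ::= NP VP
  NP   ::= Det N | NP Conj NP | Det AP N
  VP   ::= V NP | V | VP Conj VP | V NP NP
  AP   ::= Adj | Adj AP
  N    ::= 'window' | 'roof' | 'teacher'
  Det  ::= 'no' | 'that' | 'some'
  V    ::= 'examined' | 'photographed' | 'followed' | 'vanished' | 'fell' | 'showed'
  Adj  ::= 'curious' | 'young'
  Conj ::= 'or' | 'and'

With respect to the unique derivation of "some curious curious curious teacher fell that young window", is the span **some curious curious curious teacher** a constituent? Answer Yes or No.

Yes

[S [NP [Det some] [AP [Adj curious] [AP [Adj curious] [AP [Adj curious]]]] [N teacher]] [VP [V fell] [NP [Det that] [AP [Adj young]] [N window]]]]
The words 'some curious curious curious teacher' are exhaustively dominated by a single NP node (built by NP → Det AP N), so they form a constituent.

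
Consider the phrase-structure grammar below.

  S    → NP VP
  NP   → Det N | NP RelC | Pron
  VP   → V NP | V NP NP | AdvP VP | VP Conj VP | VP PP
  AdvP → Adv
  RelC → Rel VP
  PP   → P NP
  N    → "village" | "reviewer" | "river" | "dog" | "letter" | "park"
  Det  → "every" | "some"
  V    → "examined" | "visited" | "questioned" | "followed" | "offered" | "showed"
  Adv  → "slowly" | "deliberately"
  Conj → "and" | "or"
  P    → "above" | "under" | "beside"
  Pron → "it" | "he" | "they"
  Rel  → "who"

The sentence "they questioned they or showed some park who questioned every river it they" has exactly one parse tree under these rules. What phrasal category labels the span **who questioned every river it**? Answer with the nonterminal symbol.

S
  NP
    Pron: they
  VP
    VP
      V: questioned
      NP
        Pron: they
    Conj: or
    VP
      V: showed
      NP
        NP
          Det: some
          N: park
        RelC
          Rel: who
          VP
            V: questioned
            NP
              Det: every
              N: river
            NP
              Pron: it
      NP
        Pron: they
The span 'who questioned every river it' is the RelC node built by RelC → Rel VP.

RelC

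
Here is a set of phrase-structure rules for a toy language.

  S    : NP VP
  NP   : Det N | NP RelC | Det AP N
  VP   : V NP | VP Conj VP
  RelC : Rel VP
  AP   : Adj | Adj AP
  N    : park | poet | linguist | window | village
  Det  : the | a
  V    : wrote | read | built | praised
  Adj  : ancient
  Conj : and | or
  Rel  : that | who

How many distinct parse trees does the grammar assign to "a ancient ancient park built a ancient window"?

[S [NP [Det a] [AP [Adj ancient] [AP [Adj ancient]]] [N park]] [VP [V built] [NP [Det a] [AP [Adj ancient]] [N window]]]]
No rule offers an alternative attachment or grouping for any span, so this is the only derivation.

1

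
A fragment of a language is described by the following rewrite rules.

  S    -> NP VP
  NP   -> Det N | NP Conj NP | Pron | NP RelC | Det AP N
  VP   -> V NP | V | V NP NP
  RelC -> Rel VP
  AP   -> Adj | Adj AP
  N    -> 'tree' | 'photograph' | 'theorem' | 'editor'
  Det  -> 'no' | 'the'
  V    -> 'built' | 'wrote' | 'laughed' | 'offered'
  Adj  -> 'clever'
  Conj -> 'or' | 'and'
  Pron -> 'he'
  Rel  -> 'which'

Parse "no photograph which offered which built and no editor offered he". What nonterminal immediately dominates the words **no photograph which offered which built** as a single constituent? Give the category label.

NP

S
  NP
    NP
      NP
        NP
          Det: no
          N: photograph
        RelC
          Rel: which
          VP
            V: offered
      RelC
        Rel: which
        VP
          V: built
    Conj: and
    NP
      Det: no
      N: editor
  VP
    V: offered
    NP
      Pron: he
The span 'no photograph which offered which built' is the NP node built by NP → NP RelC.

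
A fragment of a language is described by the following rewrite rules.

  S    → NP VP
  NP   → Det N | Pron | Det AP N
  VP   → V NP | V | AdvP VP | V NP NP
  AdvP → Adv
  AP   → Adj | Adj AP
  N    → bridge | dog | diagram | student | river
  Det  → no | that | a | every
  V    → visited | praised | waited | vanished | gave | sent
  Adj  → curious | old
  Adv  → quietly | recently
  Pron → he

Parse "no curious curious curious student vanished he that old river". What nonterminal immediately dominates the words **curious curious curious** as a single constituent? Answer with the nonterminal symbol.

AP

[S [NP [Det no] [AP [Adj curious] [AP [Adj curious] [AP [Adj curious]]]] [N student]] [VP [V vanished] [NP [Pron he]] [NP [Det that] [AP [Adj old]] [N river]]]]
The span 'curious curious curious' is the AP node built by AP → Adj AP.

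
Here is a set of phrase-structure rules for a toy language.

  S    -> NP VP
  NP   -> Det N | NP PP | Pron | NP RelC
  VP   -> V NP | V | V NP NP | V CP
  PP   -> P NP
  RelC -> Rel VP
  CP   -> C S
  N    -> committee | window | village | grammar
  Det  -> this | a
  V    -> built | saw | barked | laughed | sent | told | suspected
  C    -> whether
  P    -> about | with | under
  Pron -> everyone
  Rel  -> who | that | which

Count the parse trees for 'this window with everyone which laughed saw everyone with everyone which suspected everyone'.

8

Two of the 8 distinct bracketings:
[S [NP [NP [Det this] [N window]] [PP [P with] [NP [NP [Pron everyone]] [RelC [Rel which] [VP [V laughed]]]]]] [VP [V saw] [NP [NP [Pron everyone]] [PP [P with] [NP [NP [Pron everyone]] [RelC [Rel which] [VP [V suspected] [NP [Pron everyone]]]]]]]]]
[S [NP [NP [Det this] [N window]] [PP [P with] [NP [NP [Pron everyone]] [RelC [Rel which] [VP [V laughed]]]]]] [VP [V saw] [NP [NP [NP [Pron everyone]] [PP [P with] [NP [Pron everyone]]]] [RelC [Rel which] [VP [V suspected] [NP [Pron everyone]]]]]]]
The trees differ in how a recursive rule is bracketed over the same span.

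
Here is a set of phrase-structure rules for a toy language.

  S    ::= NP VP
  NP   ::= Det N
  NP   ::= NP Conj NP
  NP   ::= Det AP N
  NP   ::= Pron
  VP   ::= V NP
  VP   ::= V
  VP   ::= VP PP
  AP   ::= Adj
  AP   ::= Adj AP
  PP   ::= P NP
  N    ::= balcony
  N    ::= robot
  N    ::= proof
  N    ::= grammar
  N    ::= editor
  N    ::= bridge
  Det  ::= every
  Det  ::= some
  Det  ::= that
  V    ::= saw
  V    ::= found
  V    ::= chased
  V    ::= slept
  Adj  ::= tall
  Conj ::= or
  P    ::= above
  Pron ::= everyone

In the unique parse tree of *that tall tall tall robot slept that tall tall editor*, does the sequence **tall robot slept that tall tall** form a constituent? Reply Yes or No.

[S [NP [Det that] [AP [Adj tall] [AP [Adj tall] [AP [Adj tall]]]] [N robot]] [VP [V slept] [NP [Det that] [AP [Adj tall] [AP [Adj tall]]] [N editor]]]]
The smallest constituent containing 'tall robot slept that tall tall' is the S spanning 'that tall tall tall robot slept that tall tall editor'; no single node in the tree dominates exactly the given words.

No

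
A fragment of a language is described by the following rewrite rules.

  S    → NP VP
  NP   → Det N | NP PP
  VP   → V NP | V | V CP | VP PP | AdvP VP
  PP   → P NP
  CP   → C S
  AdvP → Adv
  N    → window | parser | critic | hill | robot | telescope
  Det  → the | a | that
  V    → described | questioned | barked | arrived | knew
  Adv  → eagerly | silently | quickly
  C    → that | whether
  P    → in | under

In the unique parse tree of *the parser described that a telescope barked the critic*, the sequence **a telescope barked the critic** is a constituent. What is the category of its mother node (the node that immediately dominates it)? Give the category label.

S
  NP
    Det: the
    N: parser
  VP
    V: described
    CP
      C: that
      S
        NP
          Det: a
          N: telescope
        VP
          V: barked
          NP
            Det: the
            N: critic
The span 'a telescope barked the critic' is the S node built by S → NP VP.
Its mother is the CP built by CP → C S.

CP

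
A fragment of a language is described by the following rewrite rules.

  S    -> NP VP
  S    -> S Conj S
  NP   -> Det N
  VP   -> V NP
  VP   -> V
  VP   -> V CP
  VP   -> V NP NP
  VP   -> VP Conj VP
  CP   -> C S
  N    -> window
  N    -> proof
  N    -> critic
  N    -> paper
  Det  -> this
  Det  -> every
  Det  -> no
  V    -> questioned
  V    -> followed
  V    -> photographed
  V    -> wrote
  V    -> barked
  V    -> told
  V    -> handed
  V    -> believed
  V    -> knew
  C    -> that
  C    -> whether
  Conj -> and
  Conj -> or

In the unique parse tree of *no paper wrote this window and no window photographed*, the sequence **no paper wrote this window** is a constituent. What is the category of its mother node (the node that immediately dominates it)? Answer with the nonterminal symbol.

[S [S [NP [Det no] [N paper]] [VP [V wrote] [NP [Det this] [N window]]]] [Conj and] [S [NP [Det no] [N window]] [VP [V photographed]]]]
The span 'no paper wrote this window' is the S node built by S → NP VP.
Its mother is the S built by S → S Conj S.

S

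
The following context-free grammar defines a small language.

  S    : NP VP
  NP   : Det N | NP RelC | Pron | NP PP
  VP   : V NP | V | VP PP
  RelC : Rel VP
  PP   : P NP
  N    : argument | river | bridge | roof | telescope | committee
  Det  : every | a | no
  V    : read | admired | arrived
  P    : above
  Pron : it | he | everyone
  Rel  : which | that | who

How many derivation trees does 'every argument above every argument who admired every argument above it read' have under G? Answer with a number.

Two of the 7 distinct bracketings:
[S [NP [NP [NP [Det every] [N argument]] [PP [P above] [NP [Det every] [N argument]]]] [RelC [Rel who] [VP [V admired] [NP [NP [Det every] [N argument]] [PP [P above] [NP [Pron it]]]]]]] [VP [V read]]]
[S [NP [NP [NP [Det every] [N argument]] [PP [P above] [NP [Det every] [N argument]]]] [RelC [Rel who] [VP [VP [V admired] [NP [Det every] [N argument]]] [PP [P above] [NP [Pron it]]]]]] [VP [V read]]]
The difference turns on whether VP → VP PP is used at the relevant span, versus an alternative expansion of VP.

7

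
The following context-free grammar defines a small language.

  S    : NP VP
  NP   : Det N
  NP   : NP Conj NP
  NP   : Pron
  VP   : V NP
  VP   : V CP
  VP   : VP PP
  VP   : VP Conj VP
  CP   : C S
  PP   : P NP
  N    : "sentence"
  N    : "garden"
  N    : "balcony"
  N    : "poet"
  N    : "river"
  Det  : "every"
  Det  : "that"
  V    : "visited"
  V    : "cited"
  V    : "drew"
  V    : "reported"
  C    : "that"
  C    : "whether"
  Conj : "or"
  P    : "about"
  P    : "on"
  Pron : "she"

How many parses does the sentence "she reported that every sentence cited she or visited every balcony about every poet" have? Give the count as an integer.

Two of the 5 distinct bracketings:
[S [NP [Pron she]] [VP [V reported] [CP [C that] [S [NP [Det every] [N sentence]] [VP [VP [VP [V cited] [NP [Pron she]]] [Conj or] [VP [V visited] [NP [Det every] [N balcony]]]] [PP [P about] [NP [Det every] [N poet]]]]]]]]
[S [NP [Pron she]] [VP [V reported] [CP [C that] [S [NP [Det every] [N sentence]] [VP [VP [V cited] [NP [Pron she]]] [Conj or] [VP [VP [V visited] [NP [Det every] [N balcony]]] [PP [P about] [NP [Det every] [N poet]]]]]]]]]
The trees differ in how a recursive rule is bracketed over the same span.

5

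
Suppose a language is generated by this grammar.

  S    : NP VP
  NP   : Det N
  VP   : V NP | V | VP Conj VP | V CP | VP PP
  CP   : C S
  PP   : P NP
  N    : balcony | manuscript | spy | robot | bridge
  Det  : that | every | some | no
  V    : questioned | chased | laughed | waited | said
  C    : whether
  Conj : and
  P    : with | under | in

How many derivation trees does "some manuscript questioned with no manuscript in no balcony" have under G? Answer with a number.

[S [NP [Det some] [N manuscript]] [VP [VP [VP [V questioned]] [PP [P with] [NP [Det no] [N manuscript]]]] [PP [P in] [NP [Det no] [N balcony]]]]]
No rule offers an alternative attachment or grouping for any span, so this is the only derivation.

1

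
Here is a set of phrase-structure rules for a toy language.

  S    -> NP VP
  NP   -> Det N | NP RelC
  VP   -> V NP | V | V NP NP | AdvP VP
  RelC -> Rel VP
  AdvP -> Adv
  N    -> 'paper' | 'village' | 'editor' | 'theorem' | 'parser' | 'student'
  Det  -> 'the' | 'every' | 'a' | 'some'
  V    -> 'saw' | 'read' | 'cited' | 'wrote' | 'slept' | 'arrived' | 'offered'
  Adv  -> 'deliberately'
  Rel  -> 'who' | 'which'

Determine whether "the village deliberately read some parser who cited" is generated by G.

S
  NP
    Det: the
    N: village
  VP
    AdvP
      Adv: deliberately
    VP
      V: read
      NP
        NP
          Det: some
          N: parser
        RelC
          Rel: who
          VP
            V: cited
Every word is introduced by a lexical rule and the phrasal rules combine the resulting categories into a single S.

Grammatical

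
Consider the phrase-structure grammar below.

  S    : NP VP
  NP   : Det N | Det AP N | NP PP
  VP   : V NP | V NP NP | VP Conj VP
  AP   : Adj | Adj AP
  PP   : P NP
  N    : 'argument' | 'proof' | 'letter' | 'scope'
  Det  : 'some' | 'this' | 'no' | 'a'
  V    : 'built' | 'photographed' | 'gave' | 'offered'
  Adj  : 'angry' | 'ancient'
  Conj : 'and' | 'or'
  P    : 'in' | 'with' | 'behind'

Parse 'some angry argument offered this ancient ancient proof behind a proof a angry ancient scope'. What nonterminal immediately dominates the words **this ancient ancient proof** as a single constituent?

S
  NP
    Det: some
    AP
      Adj: angry
    N: argument
  VP
    V: offered
    NP
      NP
        Det: this
        AP
          Adj: ancient
          AP
            Adj: ancient
        N: proof
      PP
        P: behind
        NP
          Det: a
          N: proof
    NP
      Det: a
      AP
        Adj: angry
        AP
          Adj: ancient
      N: scope
The span 'this ancient ancient proof' is the NP node built by NP → Det AP N.

NP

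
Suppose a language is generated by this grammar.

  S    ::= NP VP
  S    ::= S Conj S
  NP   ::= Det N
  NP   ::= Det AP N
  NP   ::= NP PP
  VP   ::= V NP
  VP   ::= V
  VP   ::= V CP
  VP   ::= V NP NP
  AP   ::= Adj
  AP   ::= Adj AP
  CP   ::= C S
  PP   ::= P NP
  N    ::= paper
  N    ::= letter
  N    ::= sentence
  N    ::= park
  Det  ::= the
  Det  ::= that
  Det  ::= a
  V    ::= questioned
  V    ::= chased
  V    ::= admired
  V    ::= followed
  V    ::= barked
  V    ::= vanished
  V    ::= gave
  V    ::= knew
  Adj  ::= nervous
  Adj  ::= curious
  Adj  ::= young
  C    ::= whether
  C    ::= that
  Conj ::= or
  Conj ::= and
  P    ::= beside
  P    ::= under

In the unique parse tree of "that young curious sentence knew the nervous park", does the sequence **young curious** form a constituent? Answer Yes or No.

[S [NP [Det that] [AP [Adj young] [AP [Adj curious]]] [N sentence]] [VP [V knew] [NP [Det the] [AP [Adj nervous]] [N park]]]]
The words 'young curious' are exhaustively dominated by a single AP node (built by AP → Adj AP), so they form a constituent.

Yes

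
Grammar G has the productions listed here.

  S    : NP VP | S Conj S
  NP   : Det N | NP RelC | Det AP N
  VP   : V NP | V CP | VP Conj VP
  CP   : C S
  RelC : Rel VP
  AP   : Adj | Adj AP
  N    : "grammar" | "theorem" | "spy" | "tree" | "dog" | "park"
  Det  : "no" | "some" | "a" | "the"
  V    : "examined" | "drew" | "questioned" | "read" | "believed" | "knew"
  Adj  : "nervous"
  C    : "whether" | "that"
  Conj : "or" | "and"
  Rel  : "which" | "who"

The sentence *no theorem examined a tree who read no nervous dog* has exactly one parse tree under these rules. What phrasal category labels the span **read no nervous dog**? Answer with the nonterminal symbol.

[S [NP [Det no] [N theorem]] [VP [V examined] [NP [NP [Det a] [N tree]] [RelC [Rel who] [VP [V read] [NP [Det no] [AP [Adj nervous]] [N dog]]]]]]]
The span 'read no nervous dog' is the VP node built by VP → V NP.

VP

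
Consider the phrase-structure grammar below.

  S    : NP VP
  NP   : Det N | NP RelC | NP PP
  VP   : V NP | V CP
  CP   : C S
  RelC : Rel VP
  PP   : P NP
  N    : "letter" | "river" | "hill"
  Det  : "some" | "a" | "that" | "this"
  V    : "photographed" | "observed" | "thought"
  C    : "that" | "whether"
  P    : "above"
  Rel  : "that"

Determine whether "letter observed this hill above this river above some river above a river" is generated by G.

Ungrammatical

For S → NP VP, no prefix of the string parses as an NP.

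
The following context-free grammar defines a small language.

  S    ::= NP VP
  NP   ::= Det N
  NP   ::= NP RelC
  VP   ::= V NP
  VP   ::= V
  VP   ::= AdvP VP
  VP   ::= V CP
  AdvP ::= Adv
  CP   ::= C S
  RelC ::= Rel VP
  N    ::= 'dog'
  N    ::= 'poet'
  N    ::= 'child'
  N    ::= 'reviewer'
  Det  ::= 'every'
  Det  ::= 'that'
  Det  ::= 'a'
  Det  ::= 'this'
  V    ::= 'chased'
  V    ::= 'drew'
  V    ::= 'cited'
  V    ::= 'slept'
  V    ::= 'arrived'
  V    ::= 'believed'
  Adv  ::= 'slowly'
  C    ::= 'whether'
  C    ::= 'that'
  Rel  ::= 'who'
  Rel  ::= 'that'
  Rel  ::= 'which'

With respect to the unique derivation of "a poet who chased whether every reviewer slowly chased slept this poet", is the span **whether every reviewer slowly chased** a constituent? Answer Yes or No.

[S [NP [NP [Det a] [N poet]] [RelC [Rel who] [VP [V chased] [CP [C whether] [S [NP [Det every] [N reviewer]] [VP [AdvP [Adv slowly]] [VP [V chased]]]]]]]] [VP [V slept] [NP [Det this] [N poet]]]]
The words 'whether every reviewer slowly chased' are exhaustively dominated by a single CP node (built by CP → C S), so they form a constituent.

Yes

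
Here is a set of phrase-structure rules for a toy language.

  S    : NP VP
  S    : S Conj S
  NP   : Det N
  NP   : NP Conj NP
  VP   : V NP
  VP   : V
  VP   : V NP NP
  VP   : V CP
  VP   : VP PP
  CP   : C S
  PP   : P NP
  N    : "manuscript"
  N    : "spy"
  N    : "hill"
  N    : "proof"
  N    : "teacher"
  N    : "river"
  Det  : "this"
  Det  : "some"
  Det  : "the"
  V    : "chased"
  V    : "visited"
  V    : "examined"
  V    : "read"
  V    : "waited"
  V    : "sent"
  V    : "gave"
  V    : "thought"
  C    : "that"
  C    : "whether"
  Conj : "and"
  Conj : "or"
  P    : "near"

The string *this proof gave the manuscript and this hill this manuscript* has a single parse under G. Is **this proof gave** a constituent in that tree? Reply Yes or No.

No

[S [NP [Det this] [N proof]] [VP [V gave] [NP [NP [Det the] [N manuscript]] [Conj and] [NP [Det this] [N hill]]] [NP [Det this] [N manuscript]]]]
The smallest constituent containing 'this proof gave' is the S spanning 'this proof gave the manuscript and this hill this manuscript'; no single node in the tree dominates exactly the given words.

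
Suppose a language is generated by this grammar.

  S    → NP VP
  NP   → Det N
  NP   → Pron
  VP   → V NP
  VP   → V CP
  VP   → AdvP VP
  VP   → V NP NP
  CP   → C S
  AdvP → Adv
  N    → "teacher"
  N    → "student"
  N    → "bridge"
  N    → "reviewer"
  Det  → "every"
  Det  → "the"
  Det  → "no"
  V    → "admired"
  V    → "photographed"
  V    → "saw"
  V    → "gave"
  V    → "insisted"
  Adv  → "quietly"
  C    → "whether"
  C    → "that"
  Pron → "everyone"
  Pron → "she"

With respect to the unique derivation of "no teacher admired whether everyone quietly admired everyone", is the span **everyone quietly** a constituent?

No

[S [NP [Det no] [N teacher]] [VP [V admired] [CP [C whether] [S [NP [Pron everyone]] [VP [AdvP [Adv quietly]] [VP [V admired] [NP [Pron everyone]]]]]]]]
The smallest constituent containing 'everyone quietly' is the S spanning 'everyone quietly admired everyone'; no single node in the tree dominates exactly the given words.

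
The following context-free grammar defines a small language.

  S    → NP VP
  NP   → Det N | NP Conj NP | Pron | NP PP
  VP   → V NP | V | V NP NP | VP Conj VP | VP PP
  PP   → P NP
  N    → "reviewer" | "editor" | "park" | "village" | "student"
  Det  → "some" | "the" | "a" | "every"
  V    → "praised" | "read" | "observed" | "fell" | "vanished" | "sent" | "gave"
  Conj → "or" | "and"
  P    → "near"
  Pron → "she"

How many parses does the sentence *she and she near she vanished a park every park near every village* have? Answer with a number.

4

Two of the 4 distinct bracketings:
[S [NP [NP [Pron she]] [Conj and] [NP [NP [Pron she]] [PP [P near] [NP [Pron she]]]]] [VP [V vanished] [NP [Det a] [N park]] [NP [NP [Det every] [N park]] [PP [P near] [NP [Det every] [N village]]]]]]
[S [NP [NP [Pron she]] [Conj and] [NP [NP [Pron she]] [PP [P near] [NP [Pron she]]]]] [VP [VP [V vanished] [NP [Det a] [N park]] [NP [Det every] [N park]]] [PP [P near] [NP [Det every] [N village]]]]]
The difference turns on whether VP → VP PP is used at the relevant span, versus an alternative expansion of VP.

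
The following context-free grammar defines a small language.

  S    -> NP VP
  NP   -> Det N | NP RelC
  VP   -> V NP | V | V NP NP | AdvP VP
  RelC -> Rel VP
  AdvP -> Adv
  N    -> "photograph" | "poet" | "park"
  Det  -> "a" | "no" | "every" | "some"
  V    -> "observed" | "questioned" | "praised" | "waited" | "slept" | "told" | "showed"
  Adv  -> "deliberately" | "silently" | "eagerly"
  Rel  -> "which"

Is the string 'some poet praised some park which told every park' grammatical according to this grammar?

[S [NP [Det some] [N poet]] [VP [V praised] [NP [NP [Det some] [N park]] [RelC [Rel which] [VP [V told] [NP [Det every] [N park]]]]]]]
The bracketing above is licensed at every node by one of the given productions, with S at the root.

Grammatical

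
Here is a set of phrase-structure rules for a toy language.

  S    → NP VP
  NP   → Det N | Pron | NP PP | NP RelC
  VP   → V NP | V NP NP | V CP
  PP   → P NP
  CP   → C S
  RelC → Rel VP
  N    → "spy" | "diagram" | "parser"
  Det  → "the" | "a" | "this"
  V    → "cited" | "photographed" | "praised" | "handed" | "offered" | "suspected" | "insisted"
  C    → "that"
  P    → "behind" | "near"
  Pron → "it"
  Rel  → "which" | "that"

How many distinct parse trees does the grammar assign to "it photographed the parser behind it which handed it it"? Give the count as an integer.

4

Two of the 4 distinct bracketings:
[S [NP [Pron it]] [VP [V photographed] [NP [NP [Det the] [N parser]] [PP [P behind] [NP [NP [Pron it]] [RelC [Rel which] [VP [V handed] [NP [Pron it]] [NP [Pron it]]]]]]]]]
[S [NP [Pron it]] [VP [V photographed] [NP [NP [NP [Det the] [N parser]] [PP [P behind] [NP [Pron it]]]] [RelC [Rel which] [VP [V handed] [NP [Pron it]] [NP [Pron it]]]]]]]
The trees differ in how a recursive rule is bracketed over the same span.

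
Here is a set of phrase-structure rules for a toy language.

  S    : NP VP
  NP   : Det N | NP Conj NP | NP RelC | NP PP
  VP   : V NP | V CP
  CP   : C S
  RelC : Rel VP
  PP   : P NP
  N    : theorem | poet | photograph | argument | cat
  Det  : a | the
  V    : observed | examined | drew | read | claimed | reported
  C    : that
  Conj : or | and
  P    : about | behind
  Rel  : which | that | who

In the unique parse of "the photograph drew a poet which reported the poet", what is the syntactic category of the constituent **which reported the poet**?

S
  NP
    Det: the
    N: photograph
  VP
    V: drew
    NP
      NP
        Det: a
        N: poet
      RelC
        Rel: which
        VP
          V: reported
          NP
            Det: the
            N: poet
The span 'which reported the poet' is the RelC node built by RelC → Rel VP.

RelC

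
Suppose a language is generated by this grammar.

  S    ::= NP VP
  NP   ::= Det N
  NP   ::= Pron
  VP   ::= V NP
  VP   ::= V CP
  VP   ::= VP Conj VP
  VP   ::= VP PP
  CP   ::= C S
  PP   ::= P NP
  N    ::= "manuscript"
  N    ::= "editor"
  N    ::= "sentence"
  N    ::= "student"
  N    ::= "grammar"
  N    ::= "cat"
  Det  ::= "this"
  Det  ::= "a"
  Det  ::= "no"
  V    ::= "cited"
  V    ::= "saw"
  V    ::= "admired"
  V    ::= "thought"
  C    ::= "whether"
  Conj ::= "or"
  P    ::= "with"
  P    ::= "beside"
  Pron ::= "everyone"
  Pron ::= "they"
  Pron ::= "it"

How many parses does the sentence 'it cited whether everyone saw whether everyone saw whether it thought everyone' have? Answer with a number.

1

[S [NP [Pron it]] [VP [V cited] [CP [C whether] [S [NP [Pron everyone]] [VP [V saw] [CP [C whether] [S [NP [Pron everyone]] [VP [V saw] [CP [C whether] [S [NP [Pron it]] [VP [V thought] [NP [Pron everyone]]]]]]]]]]]]]
No rule offers an alternative attachment or grouping for any span, so this is the only derivation.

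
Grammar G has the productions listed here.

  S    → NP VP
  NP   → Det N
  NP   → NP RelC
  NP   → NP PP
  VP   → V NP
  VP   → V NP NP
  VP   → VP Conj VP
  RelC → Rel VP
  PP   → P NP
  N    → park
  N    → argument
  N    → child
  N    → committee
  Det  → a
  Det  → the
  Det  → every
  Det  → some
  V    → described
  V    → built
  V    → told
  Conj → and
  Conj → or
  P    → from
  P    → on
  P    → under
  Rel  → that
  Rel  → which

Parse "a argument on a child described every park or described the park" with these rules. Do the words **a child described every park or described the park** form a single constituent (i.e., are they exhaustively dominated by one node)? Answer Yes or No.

[S [NP [NP [Det a] [N argument]] [PP [P on] [NP [Det a] [N child]]]] [VP [VP [V described] [NP [Det every] [N park]]] [Conj or] [VP [V described] [NP [Det the] [N park]]]]]
The smallest constituent containing 'a child described every park or described the park' is the S spanning 'a argument on a child described every park or described the park'; no single node in the tree dominates exactly the given words.

No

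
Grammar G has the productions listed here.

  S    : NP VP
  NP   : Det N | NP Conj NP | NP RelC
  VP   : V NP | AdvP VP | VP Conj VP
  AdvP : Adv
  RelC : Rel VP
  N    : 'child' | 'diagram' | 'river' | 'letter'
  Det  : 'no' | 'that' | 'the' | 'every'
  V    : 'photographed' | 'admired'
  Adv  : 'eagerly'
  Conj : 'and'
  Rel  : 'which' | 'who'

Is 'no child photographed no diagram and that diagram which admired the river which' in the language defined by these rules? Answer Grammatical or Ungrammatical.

For S → NP VP, the only prefix that parses as NP is 'no child', but the remainder 'photographed no diagram and that diagram which admired the river which' is not a VP under these rules.

Ungrammatical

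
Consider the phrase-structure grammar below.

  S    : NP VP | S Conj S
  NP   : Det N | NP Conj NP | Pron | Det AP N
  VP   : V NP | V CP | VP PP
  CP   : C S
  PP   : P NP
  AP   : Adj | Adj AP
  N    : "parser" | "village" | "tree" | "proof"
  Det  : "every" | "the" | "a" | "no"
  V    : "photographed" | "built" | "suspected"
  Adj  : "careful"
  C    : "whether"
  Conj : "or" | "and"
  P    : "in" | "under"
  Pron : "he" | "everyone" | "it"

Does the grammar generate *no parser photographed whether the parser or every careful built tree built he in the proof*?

An Adj word can never sit immediately before a V word in any string this grammar generates, so the substring 'careful built' rules out a derivation.

Ungrammatical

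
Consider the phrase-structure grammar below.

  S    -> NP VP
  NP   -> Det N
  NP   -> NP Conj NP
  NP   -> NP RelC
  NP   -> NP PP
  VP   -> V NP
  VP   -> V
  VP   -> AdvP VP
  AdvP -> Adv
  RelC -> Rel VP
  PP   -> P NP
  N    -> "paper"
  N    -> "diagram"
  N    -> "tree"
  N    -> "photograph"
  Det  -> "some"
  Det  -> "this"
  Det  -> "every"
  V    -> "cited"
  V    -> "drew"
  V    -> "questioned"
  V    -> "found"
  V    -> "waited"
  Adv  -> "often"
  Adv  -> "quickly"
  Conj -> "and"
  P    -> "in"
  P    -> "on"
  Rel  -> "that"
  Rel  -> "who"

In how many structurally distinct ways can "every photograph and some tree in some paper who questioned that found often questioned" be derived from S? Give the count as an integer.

9

Two of the 9 distinct bracketings:
[S [NP [NP [Det every] [N photograph]] [Conj and] [NP [NP [NP [NP [Det some] [N tree]] [PP [P in] [NP [Det some] [N paper]]]] [RelC [Rel who] [VP [V questioned]]]] [RelC [Rel that] [VP [V found]]]]] [VP [AdvP [Adv often]] [VP [V questioned]]]]
[S [NP [NP [Det every] [N photograph]] [Conj and] [NP [NP [NP [Det some] [N tree]] [PP [P in] [NP [NP [Det some] [N paper]] [RelC [Rel who] [VP [V questioned]]]]]] [RelC [Rel that] [VP [V found]]]]] [VP [AdvP [Adv often]] [VP [V questioned]]]]
The trees differ in how a recursive rule is bracketed over the same span.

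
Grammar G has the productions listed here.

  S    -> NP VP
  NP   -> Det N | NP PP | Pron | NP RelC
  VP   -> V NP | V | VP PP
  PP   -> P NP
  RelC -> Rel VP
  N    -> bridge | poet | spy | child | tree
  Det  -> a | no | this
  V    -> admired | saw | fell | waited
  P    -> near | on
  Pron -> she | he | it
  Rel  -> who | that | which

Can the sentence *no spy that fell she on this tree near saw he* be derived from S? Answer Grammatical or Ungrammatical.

Ungrammatical

A P word can never sit immediately before a V word in any string this grammar generates, so the substring 'near saw' rules out a derivation.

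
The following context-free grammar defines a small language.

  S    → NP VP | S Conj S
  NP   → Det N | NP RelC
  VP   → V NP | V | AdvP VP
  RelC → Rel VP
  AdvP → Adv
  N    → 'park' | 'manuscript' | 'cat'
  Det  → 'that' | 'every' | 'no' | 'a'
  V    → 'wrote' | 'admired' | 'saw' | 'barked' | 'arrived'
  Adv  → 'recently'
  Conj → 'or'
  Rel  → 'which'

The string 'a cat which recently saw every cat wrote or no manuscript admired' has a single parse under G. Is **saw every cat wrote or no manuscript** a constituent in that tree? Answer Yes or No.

No

[S [S [NP [NP [Det a] [N cat]] [RelC [Rel which] [VP [AdvP [Adv recently]] [VP [V saw] [NP [Det every] [N cat]]]]]] [VP [V wrote]]] [Conj or] [S [NP [Det no] [N manuscript]] [VP [V admired]]]]
The smallest constituent containing 'saw every cat wrote or no manuscript' is the S spanning 'a cat which recently saw every cat wrote or no manuscript admired'; no single node in the tree dominates exactly the given words.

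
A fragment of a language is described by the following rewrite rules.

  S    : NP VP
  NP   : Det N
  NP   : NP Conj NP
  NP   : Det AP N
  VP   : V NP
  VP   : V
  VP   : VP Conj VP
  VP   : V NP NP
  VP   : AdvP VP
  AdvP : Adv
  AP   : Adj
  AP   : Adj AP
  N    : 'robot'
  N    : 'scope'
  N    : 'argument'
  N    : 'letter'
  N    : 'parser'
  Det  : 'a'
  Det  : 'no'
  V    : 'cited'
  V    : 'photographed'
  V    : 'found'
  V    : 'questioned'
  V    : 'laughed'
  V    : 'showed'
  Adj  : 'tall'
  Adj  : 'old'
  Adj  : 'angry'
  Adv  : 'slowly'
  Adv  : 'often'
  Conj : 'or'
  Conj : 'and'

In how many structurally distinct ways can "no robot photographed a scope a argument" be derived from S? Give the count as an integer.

[S [NP [Det no] [N robot]] [VP [V photographed] [NP [Det a] [N scope]] [NP [Det a] [N argument]]]]
No rule offers an alternative attachment or grouping for any span, so this is the only derivation.

1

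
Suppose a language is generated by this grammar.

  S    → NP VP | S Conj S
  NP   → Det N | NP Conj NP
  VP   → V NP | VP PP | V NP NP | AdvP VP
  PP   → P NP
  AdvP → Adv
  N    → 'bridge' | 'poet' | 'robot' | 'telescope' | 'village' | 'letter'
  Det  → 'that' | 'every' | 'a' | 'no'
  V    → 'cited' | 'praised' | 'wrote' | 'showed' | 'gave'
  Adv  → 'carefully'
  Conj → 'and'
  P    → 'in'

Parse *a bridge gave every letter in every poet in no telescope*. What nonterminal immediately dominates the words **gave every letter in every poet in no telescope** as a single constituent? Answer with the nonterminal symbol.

VP

[S [NP [Det a] [N bridge]] [VP [VP [VP [V gave] [NP [Det every] [N letter]]] [PP [P in] [NP [Det every] [N poet]]]] [PP [P in] [NP [Det no] [N telescope]]]]]
The span 'gave every letter in every poet in no telescope' is the VP node built by VP → VP PP.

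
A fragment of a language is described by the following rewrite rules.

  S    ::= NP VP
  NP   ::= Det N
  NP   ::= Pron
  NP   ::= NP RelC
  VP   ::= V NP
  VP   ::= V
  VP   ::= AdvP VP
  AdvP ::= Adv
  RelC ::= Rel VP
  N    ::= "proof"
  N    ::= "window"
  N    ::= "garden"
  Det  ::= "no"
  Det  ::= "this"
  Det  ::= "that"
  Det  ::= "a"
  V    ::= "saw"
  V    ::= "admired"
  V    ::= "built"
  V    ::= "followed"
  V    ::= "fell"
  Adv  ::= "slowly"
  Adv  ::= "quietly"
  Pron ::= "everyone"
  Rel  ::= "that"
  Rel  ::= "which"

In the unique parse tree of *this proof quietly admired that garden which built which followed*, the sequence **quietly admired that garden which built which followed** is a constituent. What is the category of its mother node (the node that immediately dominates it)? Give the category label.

S

[S [NP [Det this] [N proof]] [VP [AdvP [Adv quietly]] [VP [V admired] [NP [NP [NP [Det that] [N garden]] [RelC [Rel which] [VP [V built]]]] [RelC [Rel which] [VP [V followed]]]]]]]
The span 'quietly admired that garden which built which followed' is the VP node built by VP → AdvP VP.
Its mother is the S built by S → NP VP.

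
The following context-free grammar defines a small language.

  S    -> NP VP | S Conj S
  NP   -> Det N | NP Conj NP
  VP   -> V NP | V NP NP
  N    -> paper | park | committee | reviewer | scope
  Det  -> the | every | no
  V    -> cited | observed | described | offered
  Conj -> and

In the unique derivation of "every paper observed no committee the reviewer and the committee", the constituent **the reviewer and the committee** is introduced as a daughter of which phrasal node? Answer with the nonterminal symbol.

[S [NP [Det every] [N paper]] [VP [V observed] [NP [Det no] [N committee]] [NP [NP [Det the] [N reviewer]] [Conj and] [NP [Det the] [N committee]]]]]
The span 'the reviewer and the committee' is the NP node built by NP → NP Conj NP.
Its mother is the VP built by VP → V NP NP.

VP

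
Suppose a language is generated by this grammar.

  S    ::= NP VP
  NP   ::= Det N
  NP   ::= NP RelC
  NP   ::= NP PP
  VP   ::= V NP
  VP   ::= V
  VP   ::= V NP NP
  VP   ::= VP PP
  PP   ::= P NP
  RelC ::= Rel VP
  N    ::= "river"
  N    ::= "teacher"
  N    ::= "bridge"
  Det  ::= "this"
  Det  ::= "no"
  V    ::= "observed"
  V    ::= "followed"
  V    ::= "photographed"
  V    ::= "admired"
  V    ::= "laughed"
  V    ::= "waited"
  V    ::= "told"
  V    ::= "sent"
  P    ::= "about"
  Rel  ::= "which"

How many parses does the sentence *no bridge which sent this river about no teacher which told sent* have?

7

Two of the 7 distinct bracketings:
[S [NP [NP [Det no] [N bridge]] [RelC [Rel which] [VP [V sent] [NP [NP [NP [Det this] [N river]] [PP [P about] [NP [Det no] [N teacher]]]] [RelC [Rel which] [VP [V told]]]]]]] [VP [V sent]]]
[S [NP [NP [Det no] [N bridge]] [RelC [Rel which] [VP [V sent] [NP [NP [Det this] [N river]] [PP [P about] [NP [NP [Det no] [N teacher]] [RelC [Rel which] [VP [V told]]]]]]]]] [VP [V sent]]]
The trees differ in how a recursive rule is bracketed over the same span.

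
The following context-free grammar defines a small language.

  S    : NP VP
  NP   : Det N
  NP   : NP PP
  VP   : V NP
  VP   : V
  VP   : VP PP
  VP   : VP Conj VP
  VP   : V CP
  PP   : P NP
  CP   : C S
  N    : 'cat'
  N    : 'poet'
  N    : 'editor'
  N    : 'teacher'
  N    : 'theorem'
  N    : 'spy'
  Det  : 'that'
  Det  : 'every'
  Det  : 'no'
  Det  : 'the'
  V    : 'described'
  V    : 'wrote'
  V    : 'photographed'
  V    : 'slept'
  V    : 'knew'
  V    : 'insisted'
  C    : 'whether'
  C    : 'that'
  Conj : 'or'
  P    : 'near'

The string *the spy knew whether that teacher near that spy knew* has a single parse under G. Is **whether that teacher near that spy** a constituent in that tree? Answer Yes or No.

[S [NP [Det the] [N spy]] [VP [V knew] [CP [C whether] [S [NP [NP [Det that] [N teacher]] [PP [P near] [NP [Det that] [N spy]]]] [VP [V knew]]]]]]
The smallest constituent containing 'whether that teacher near that spy' is the CP spanning 'whether that teacher near that spy knew'; no single node in the tree dominates exactly the given words.

No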